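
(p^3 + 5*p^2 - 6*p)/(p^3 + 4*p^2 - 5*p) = (p + 6)/(p + 5)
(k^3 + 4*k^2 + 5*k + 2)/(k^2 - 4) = (k^2 + 2*k + 1)/(k - 2)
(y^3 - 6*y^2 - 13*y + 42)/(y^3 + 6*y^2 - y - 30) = (y - 7)/(y + 5)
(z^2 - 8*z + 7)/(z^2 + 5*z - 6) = (z - 7)/(z + 6)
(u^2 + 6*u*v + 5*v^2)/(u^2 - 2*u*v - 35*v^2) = (u + v)/(u - 7*v)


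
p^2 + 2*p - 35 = (p - 5)*(p + 7)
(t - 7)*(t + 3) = t^2 - 4*t - 21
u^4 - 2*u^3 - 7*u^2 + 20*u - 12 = (u - 2)^2*(u - 1)*(u + 3)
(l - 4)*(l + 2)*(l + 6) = l^3 + 4*l^2 - 20*l - 48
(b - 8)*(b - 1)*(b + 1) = b^3 - 8*b^2 - b + 8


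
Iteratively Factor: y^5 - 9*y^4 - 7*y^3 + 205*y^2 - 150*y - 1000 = (y - 5)*(y^4 - 4*y^3 - 27*y^2 + 70*y + 200) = (y - 5)^2*(y^3 + y^2 - 22*y - 40) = (y - 5)^2*(y + 2)*(y^2 - y - 20) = (y - 5)^2*(y + 2)*(y + 4)*(y - 5)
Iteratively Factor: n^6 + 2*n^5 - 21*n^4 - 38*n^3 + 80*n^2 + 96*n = (n - 2)*(n^5 + 4*n^4 - 13*n^3 - 64*n^2 - 48*n) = (n - 4)*(n - 2)*(n^4 + 8*n^3 + 19*n^2 + 12*n) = (n - 4)*(n - 2)*(n + 4)*(n^3 + 4*n^2 + 3*n) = (n - 4)*(n - 2)*(n + 3)*(n + 4)*(n^2 + n) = (n - 4)*(n - 2)*(n + 1)*(n + 3)*(n + 4)*(n)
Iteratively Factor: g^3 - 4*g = (g)*(g^2 - 4) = g*(g - 2)*(g + 2)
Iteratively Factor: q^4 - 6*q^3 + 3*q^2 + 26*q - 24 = (q - 1)*(q^3 - 5*q^2 - 2*q + 24) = (q - 1)*(q + 2)*(q^2 - 7*q + 12) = (q - 3)*(q - 1)*(q + 2)*(q - 4)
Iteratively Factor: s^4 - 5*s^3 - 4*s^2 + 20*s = (s - 5)*(s^3 - 4*s) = (s - 5)*(s + 2)*(s^2 - 2*s) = (s - 5)*(s - 2)*(s + 2)*(s)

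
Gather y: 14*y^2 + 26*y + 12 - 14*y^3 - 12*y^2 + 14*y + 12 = -14*y^3 + 2*y^2 + 40*y + 24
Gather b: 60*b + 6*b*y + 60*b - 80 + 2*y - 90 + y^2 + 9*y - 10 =b*(6*y + 120) + y^2 + 11*y - 180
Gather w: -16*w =-16*w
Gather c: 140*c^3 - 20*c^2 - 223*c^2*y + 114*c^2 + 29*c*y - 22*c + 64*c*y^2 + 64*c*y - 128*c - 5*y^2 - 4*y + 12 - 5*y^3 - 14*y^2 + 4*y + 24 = 140*c^3 + c^2*(94 - 223*y) + c*(64*y^2 + 93*y - 150) - 5*y^3 - 19*y^2 + 36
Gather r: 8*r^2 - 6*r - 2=8*r^2 - 6*r - 2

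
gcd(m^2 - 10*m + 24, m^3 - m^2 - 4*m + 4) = 1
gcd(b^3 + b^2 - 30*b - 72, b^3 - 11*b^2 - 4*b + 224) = b + 4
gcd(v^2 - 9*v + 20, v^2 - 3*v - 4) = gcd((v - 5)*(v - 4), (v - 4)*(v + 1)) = v - 4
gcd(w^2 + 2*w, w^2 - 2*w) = w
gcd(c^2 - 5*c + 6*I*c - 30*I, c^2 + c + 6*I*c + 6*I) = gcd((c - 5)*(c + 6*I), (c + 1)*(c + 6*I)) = c + 6*I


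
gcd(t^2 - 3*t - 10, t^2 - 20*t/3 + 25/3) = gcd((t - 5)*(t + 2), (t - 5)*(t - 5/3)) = t - 5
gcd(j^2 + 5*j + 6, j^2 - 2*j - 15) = j + 3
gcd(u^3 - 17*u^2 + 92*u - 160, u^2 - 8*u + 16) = u - 4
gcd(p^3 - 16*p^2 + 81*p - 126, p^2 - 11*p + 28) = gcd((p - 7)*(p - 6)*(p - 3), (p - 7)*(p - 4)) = p - 7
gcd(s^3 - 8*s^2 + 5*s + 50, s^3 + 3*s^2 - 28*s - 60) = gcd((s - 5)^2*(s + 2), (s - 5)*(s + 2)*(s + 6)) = s^2 - 3*s - 10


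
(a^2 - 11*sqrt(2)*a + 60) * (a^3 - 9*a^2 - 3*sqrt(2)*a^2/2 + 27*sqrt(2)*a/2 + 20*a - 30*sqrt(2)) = a^5 - 25*sqrt(2)*a^4/2 - 9*a^4 + 113*a^3 + 225*sqrt(2)*a^3/2 - 837*a^2 - 340*sqrt(2)*a^2 + 810*sqrt(2)*a + 1860*a - 1800*sqrt(2)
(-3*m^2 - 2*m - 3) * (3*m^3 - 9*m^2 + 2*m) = -9*m^5 + 21*m^4 + 3*m^3 + 23*m^2 - 6*m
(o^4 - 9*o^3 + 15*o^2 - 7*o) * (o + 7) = o^5 - 2*o^4 - 48*o^3 + 98*o^2 - 49*o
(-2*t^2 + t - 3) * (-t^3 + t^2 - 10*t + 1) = 2*t^5 - 3*t^4 + 24*t^3 - 15*t^2 + 31*t - 3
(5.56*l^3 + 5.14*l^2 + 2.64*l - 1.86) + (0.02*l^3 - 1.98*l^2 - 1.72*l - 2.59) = 5.58*l^3 + 3.16*l^2 + 0.92*l - 4.45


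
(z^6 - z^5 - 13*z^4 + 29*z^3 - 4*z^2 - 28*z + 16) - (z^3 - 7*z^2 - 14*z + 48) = z^6 - z^5 - 13*z^4 + 28*z^3 + 3*z^2 - 14*z - 32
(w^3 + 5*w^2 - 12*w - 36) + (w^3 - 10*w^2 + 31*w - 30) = 2*w^3 - 5*w^2 + 19*w - 66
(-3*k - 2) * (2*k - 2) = -6*k^2 + 2*k + 4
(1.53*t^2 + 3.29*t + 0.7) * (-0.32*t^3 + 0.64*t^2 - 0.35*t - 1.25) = -0.4896*t^5 - 0.0735999999999999*t^4 + 1.3461*t^3 - 2.616*t^2 - 4.3575*t - 0.875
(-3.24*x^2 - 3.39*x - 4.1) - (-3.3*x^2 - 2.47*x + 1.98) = 0.0599999999999996*x^2 - 0.92*x - 6.08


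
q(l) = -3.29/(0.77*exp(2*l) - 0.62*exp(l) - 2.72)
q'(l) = -3.29*(-1.54*exp(2*l) + 0.62*exp(l))/(0.77*exp(2*l) - 0.62*exp(l) - 2.72)^2 = (5.0666*exp(l) - 2.0398)*exp(l)/(-0.77*exp(2*l) + 0.62*exp(l) + 2.72)^2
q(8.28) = -0.00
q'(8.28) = 0.00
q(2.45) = -0.04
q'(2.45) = 0.08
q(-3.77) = 1.20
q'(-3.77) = -0.01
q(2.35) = -0.04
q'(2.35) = 0.09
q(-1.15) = 1.16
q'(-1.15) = -0.02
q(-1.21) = 1.16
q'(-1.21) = -0.02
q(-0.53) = 1.17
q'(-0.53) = 0.07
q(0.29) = 1.51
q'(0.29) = 1.34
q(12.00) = 0.00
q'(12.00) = 0.00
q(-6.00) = 1.21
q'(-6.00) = 0.00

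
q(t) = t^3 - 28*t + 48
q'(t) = 3*t^2 - 28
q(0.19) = 42.69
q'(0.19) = -27.89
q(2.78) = -8.36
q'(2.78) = -4.81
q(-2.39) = 101.27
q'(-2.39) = -10.86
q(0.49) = 34.40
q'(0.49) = -27.28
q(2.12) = -1.83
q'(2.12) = -14.52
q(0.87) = 24.30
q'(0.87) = -25.73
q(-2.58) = 103.07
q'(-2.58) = -8.03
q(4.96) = 31.14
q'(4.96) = 45.80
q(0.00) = 48.00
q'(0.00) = -28.00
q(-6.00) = 0.00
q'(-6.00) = 80.00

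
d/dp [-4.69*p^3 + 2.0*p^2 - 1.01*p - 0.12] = -14.07*p^2 + 4.0*p - 1.01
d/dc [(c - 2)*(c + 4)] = 2*c + 2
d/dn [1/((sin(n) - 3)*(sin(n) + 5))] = -2*(sin(n) + 1)*cos(n)/((sin(n) - 3)^2*(sin(n) + 5)^2)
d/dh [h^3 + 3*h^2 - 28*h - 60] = 3*h^2 + 6*h - 28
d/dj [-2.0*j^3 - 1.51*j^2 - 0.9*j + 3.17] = -6.0*j^2 - 3.02*j - 0.9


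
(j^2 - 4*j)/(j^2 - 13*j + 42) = j*(j - 4)/(j^2 - 13*j + 42)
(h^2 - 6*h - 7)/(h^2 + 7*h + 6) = (h - 7)/(h + 6)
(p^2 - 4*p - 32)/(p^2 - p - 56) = (p + 4)/(p + 7)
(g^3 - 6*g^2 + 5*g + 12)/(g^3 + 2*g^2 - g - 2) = (g^2 - 7*g + 12)/(g^2 + g - 2)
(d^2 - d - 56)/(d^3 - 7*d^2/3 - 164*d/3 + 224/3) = 3/(3*d - 4)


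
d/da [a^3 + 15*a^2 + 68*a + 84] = 3*a^2 + 30*a + 68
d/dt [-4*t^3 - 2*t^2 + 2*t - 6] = -12*t^2 - 4*t + 2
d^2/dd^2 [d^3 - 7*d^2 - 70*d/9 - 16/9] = 6*d - 14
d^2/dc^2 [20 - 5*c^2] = -10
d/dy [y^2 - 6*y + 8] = 2*y - 6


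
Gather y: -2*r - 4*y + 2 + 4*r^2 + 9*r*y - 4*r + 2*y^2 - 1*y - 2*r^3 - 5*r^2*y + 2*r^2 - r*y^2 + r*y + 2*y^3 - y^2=-2*r^3 + 6*r^2 - 6*r + 2*y^3 + y^2*(1 - r) + y*(-5*r^2 + 10*r - 5) + 2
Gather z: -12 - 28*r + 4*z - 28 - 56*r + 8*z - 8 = -84*r + 12*z - 48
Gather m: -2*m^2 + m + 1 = -2*m^2 + m + 1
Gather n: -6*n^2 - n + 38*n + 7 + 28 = -6*n^2 + 37*n + 35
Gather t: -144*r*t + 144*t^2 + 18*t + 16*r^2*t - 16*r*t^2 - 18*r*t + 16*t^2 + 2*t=t^2*(160 - 16*r) + t*(16*r^2 - 162*r + 20)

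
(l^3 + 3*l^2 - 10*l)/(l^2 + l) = (l^2 + 3*l - 10)/(l + 1)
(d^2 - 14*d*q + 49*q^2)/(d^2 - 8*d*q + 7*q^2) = (-d + 7*q)/(-d + q)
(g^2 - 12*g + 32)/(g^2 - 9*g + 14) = (g^2 - 12*g + 32)/(g^2 - 9*g + 14)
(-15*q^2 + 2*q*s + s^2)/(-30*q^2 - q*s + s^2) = (3*q - s)/(6*q - s)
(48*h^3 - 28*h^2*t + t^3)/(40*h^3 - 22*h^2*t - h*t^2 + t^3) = (6*h + t)/(5*h + t)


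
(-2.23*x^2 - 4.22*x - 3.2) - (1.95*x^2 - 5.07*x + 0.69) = -4.18*x^2 + 0.850000000000001*x - 3.89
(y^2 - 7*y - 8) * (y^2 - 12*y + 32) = y^4 - 19*y^3 + 108*y^2 - 128*y - 256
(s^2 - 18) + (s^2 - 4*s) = 2*s^2 - 4*s - 18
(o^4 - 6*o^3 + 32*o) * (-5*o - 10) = -5*o^5 + 20*o^4 + 60*o^3 - 160*o^2 - 320*o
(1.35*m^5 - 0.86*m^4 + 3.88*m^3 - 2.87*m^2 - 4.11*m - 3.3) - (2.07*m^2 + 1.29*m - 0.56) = 1.35*m^5 - 0.86*m^4 + 3.88*m^3 - 4.94*m^2 - 5.4*m - 2.74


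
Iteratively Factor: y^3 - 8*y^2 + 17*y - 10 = (y - 1)*(y^2 - 7*y + 10) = (y - 2)*(y - 1)*(y - 5)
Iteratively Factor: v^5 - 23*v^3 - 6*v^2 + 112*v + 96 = (v - 3)*(v^4 + 3*v^3 - 14*v^2 - 48*v - 32) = (v - 3)*(v + 2)*(v^3 + v^2 - 16*v - 16) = (v - 3)*(v + 2)*(v + 4)*(v^2 - 3*v - 4) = (v - 4)*(v - 3)*(v + 2)*(v + 4)*(v + 1)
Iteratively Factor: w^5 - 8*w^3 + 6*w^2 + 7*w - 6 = (w - 1)*(w^4 + w^3 - 7*w^2 - w + 6) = (w - 1)^2*(w^3 + 2*w^2 - 5*w - 6) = (w - 1)^2*(w + 1)*(w^2 + w - 6) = (w - 1)^2*(w + 1)*(w + 3)*(w - 2)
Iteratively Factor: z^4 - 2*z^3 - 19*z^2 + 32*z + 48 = (z - 3)*(z^3 + z^2 - 16*z - 16) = (z - 3)*(z + 4)*(z^2 - 3*z - 4) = (z - 3)*(z + 1)*(z + 4)*(z - 4)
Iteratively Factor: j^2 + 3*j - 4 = (j + 4)*(j - 1)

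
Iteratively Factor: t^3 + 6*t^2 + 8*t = (t + 2)*(t^2 + 4*t) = (t + 2)*(t + 4)*(t)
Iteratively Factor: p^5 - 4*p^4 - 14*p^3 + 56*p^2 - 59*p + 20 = (p - 1)*(p^4 - 3*p^3 - 17*p^2 + 39*p - 20) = (p - 1)^2*(p^3 - 2*p^2 - 19*p + 20) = (p - 5)*(p - 1)^2*(p^2 + 3*p - 4) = (p - 5)*(p - 1)^3*(p + 4)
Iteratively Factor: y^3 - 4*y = (y)*(y^2 - 4) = y*(y - 2)*(y + 2)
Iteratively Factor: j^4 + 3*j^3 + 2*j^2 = (j + 1)*(j^3 + 2*j^2) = (j + 1)*(j + 2)*(j^2) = j*(j + 1)*(j + 2)*(j)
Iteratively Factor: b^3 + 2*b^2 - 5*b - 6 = (b - 2)*(b^2 + 4*b + 3) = (b - 2)*(b + 1)*(b + 3)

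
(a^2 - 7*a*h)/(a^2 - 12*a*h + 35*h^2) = a/(a - 5*h)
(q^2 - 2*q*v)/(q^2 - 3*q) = (q - 2*v)/(q - 3)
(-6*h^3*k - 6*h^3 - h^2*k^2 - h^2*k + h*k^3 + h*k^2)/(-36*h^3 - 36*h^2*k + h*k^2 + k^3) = h*(6*h^2*k + 6*h^2 + h*k^2 + h*k - k^3 - k^2)/(36*h^3 + 36*h^2*k - h*k^2 - k^3)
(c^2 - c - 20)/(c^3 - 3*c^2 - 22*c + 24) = (c - 5)/(c^2 - 7*c + 6)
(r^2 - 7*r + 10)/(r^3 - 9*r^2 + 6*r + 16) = (r - 5)/(r^2 - 7*r - 8)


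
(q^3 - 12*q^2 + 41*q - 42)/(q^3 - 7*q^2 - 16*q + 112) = (q^2 - 5*q + 6)/(q^2 - 16)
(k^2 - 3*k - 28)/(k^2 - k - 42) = (k + 4)/(k + 6)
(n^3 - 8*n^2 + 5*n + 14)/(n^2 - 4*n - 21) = (n^2 - n - 2)/(n + 3)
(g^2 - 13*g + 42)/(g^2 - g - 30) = (g - 7)/(g + 5)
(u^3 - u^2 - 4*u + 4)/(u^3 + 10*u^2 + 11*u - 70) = (u^2 + u - 2)/(u^2 + 12*u + 35)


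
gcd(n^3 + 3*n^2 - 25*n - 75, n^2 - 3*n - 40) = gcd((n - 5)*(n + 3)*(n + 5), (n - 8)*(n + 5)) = n + 5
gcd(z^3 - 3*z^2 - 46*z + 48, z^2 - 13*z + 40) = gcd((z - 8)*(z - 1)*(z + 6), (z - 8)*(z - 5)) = z - 8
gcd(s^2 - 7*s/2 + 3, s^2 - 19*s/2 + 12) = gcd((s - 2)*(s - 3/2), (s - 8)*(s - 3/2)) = s - 3/2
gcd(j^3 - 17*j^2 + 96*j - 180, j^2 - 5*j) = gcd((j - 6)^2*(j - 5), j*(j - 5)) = j - 5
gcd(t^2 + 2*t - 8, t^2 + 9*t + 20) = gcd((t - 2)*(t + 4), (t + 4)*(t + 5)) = t + 4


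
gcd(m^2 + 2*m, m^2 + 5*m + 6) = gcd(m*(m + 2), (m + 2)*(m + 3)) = m + 2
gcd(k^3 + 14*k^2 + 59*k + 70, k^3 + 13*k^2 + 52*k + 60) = k^2 + 7*k + 10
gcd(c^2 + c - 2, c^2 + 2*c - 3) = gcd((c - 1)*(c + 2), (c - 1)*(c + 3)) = c - 1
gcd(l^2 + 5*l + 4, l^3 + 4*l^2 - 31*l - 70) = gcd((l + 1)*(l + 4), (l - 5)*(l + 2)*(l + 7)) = 1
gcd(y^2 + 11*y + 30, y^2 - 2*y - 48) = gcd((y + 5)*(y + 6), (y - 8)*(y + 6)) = y + 6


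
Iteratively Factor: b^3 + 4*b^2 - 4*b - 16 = (b + 4)*(b^2 - 4) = (b - 2)*(b + 4)*(b + 2)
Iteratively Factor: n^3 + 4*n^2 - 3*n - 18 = (n - 2)*(n^2 + 6*n + 9) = (n - 2)*(n + 3)*(n + 3)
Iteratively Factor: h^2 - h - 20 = (h + 4)*(h - 5)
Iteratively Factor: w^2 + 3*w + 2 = (w + 2)*(w + 1)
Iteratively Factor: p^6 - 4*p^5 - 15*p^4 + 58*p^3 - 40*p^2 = (p)*(p^5 - 4*p^4 - 15*p^3 + 58*p^2 - 40*p) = p*(p + 4)*(p^4 - 8*p^3 + 17*p^2 - 10*p) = p*(p - 1)*(p + 4)*(p^3 - 7*p^2 + 10*p) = p*(p - 2)*(p - 1)*(p + 4)*(p^2 - 5*p) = p^2*(p - 2)*(p - 1)*(p + 4)*(p - 5)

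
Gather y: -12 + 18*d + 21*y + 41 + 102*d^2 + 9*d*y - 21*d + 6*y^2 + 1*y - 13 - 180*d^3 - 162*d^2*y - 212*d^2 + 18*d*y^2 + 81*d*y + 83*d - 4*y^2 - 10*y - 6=-180*d^3 - 110*d^2 + 80*d + y^2*(18*d + 2) + y*(-162*d^2 + 90*d + 12) + 10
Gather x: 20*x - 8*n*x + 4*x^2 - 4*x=4*x^2 + x*(16 - 8*n)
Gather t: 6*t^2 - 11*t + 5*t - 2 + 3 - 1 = 6*t^2 - 6*t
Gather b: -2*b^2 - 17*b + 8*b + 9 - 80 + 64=-2*b^2 - 9*b - 7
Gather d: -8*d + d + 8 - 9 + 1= -7*d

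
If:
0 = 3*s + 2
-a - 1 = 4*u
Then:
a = -4*u - 1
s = -2/3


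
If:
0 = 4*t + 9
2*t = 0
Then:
No Solution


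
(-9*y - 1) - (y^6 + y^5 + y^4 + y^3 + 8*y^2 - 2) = -y^6 - y^5 - y^4 - y^3 - 8*y^2 - 9*y + 1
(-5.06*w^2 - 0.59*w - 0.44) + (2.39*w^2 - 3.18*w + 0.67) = -2.67*w^2 - 3.77*w + 0.23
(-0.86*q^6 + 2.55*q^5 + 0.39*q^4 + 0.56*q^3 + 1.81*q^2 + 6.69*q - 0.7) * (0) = 0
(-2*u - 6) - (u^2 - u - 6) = -u^2 - u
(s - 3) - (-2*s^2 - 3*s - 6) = 2*s^2 + 4*s + 3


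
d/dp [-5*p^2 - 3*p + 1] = -10*p - 3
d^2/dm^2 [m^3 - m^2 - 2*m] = 6*m - 2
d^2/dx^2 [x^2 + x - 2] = 2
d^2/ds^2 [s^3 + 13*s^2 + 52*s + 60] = 6*s + 26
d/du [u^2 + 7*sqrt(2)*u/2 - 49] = 2*u + 7*sqrt(2)/2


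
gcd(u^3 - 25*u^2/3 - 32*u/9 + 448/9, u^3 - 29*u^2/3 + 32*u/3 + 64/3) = u^2 - 32*u/3 + 64/3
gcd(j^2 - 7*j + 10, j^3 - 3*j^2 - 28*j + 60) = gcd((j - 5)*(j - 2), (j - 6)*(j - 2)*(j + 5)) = j - 2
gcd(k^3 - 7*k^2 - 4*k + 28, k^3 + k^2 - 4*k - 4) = k^2 - 4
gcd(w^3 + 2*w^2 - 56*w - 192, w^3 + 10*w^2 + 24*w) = w^2 + 10*w + 24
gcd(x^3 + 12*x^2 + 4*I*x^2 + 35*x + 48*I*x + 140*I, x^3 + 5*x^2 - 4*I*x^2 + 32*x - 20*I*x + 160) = x^2 + x*(5 + 4*I) + 20*I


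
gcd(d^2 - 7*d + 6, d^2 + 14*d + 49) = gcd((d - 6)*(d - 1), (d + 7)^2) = 1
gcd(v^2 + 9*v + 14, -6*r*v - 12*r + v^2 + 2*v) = v + 2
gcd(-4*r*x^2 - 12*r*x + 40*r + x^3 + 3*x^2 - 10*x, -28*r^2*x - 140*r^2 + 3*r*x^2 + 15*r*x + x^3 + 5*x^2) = -4*r*x - 20*r + x^2 + 5*x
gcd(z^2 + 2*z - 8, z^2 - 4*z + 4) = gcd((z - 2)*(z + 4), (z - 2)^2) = z - 2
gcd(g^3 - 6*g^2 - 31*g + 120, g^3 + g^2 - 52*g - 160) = g^2 - 3*g - 40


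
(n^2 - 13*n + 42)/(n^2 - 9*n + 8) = (n^2 - 13*n + 42)/(n^2 - 9*n + 8)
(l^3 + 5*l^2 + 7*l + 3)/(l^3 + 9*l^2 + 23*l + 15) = (l + 1)/(l + 5)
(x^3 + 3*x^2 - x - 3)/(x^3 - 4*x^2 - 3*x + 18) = (x^3 + 3*x^2 - x - 3)/(x^3 - 4*x^2 - 3*x + 18)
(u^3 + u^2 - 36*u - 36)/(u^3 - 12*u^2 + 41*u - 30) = (u^2 + 7*u + 6)/(u^2 - 6*u + 5)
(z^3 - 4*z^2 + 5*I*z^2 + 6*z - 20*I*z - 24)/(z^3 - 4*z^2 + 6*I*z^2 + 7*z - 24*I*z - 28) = (z + 6*I)/(z + 7*I)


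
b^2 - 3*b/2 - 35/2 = (b - 5)*(b + 7/2)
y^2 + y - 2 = (y - 1)*(y + 2)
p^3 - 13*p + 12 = (p - 3)*(p - 1)*(p + 4)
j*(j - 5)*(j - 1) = j^3 - 6*j^2 + 5*j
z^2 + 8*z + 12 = (z + 2)*(z + 6)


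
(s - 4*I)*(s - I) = s^2 - 5*I*s - 4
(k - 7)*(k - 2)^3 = k^4 - 13*k^3 + 54*k^2 - 92*k + 56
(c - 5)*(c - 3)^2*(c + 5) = c^4 - 6*c^3 - 16*c^2 + 150*c - 225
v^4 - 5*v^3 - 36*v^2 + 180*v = v*(v - 6)*(v - 5)*(v + 6)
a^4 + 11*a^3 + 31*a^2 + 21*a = a*(a + 1)*(a + 3)*(a + 7)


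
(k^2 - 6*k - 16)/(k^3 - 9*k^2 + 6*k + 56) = (k - 8)/(k^2 - 11*k + 28)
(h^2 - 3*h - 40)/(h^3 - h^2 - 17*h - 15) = (-h^2 + 3*h + 40)/(-h^3 + h^2 + 17*h + 15)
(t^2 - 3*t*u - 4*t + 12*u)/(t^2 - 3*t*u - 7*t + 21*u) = (t - 4)/(t - 7)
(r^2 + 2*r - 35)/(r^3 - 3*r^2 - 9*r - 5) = (r + 7)/(r^2 + 2*r + 1)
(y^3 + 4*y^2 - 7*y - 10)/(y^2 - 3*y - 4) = (y^2 + 3*y - 10)/(y - 4)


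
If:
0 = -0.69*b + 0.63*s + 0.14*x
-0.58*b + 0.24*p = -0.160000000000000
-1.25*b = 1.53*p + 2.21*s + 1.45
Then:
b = 0.0666548178787438*x - 0.0583606663327463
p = 0.161082476540298*x - 0.80770494363747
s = -0.149219326450265*x - 0.0639188250311031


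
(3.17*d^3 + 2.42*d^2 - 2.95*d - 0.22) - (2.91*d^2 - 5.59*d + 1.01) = 3.17*d^3 - 0.49*d^2 + 2.64*d - 1.23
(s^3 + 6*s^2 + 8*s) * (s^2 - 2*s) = s^5 + 4*s^4 - 4*s^3 - 16*s^2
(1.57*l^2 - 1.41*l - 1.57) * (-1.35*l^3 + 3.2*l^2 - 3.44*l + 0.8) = -2.1195*l^5 + 6.9275*l^4 - 7.7933*l^3 + 1.0824*l^2 + 4.2728*l - 1.256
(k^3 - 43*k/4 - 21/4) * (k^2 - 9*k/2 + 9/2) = k^5 - 9*k^4/2 - 25*k^3/4 + 345*k^2/8 - 99*k/4 - 189/8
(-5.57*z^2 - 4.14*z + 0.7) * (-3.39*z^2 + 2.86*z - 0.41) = 18.8823*z^4 - 1.8956*z^3 - 11.9297*z^2 + 3.6994*z - 0.287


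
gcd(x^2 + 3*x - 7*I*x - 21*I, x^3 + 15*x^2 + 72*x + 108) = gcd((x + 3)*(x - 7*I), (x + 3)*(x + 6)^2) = x + 3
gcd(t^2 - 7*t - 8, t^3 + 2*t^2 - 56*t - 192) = t - 8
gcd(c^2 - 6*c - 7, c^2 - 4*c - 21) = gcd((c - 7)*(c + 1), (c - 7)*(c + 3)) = c - 7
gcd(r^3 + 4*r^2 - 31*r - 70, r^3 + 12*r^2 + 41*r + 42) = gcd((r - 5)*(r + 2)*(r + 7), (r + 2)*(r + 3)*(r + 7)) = r^2 + 9*r + 14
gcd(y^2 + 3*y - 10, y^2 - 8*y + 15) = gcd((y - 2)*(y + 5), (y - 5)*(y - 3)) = 1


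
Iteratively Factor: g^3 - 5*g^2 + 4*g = (g)*(g^2 - 5*g + 4) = g*(g - 1)*(g - 4)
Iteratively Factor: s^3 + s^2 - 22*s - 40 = (s + 2)*(s^2 - s - 20) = (s - 5)*(s + 2)*(s + 4)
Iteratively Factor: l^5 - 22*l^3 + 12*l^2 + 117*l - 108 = (l - 1)*(l^4 + l^3 - 21*l^2 - 9*l + 108) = (l - 1)*(l + 3)*(l^3 - 2*l^2 - 15*l + 36) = (l - 1)*(l + 3)*(l + 4)*(l^2 - 6*l + 9) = (l - 3)*(l - 1)*(l + 3)*(l + 4)*(l - 3)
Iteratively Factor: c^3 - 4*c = (c - 2)*(c^2 + 2*c) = c*(c - 2)*(c + 2)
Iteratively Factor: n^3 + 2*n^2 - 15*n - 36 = (n + 3)*(n^2 - n - 12) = (n - 4)*(n + 3)*(n + 3)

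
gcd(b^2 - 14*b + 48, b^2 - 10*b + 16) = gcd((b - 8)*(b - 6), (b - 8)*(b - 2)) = b - 8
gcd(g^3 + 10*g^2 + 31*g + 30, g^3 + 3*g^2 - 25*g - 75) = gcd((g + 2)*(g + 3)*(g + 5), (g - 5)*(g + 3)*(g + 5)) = g^2 + 8*g + 15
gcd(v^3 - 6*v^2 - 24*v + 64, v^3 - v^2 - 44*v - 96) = v^2 - 4*v - 32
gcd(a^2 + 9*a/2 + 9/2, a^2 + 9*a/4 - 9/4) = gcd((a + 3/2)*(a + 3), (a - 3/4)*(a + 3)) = a + 3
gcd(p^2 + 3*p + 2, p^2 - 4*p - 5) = p + 1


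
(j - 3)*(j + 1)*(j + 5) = j^3 + 3*j^2 - 13*j - 15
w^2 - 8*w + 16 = (w - 4)^2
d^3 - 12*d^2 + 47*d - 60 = (d - 5)*(d - 4)*(d - 3)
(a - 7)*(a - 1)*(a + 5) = a^3 - 3*a^2 - 33*a + 35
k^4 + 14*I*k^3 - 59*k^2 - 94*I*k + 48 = (k + I)*(k + 2*I)*(k + 3*I)*(k + 8*I)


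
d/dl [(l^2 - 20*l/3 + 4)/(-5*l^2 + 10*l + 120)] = -14/(15*l^2 + 120*l + 240)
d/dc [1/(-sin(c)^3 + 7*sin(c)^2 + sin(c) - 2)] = (3*sin(c)^2 - 14*sin(c) - 1)*cos(c)/(-sin(c)*cos(c)^2 + 7*cos(c)^2 - 5)^2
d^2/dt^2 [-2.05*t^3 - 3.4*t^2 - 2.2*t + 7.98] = -12.3*t - 6.8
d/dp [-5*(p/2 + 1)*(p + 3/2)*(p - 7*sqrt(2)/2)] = -15*p^2/2 - 35*p/2 + 35*sqrt(2)*p/2 - 15/2 + 245*sqrt(2)/8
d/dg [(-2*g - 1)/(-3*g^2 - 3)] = 2*(-g^2 - g + 1)/(3*(g^4 + 2*g^2 + 1))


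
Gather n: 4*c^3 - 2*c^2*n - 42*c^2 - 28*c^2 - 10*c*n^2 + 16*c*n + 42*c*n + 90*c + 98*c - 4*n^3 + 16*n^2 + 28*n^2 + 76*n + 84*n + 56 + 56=4*c^3 - 70*c^2 + 188*c - 4*n^3 + n^2*(44 - 10*c) + n*(-2*c^2 + 58*c + 160) + 112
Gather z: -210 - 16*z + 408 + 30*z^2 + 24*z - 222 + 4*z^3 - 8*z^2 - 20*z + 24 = 4*z^3 + 22*z^2 - 12*z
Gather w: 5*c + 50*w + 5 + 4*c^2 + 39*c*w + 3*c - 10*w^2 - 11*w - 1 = 4*c^2 + 8*c - 10*w^2 + w*(39*c + 39) + 4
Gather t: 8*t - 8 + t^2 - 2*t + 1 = t^2 + 6*t - 7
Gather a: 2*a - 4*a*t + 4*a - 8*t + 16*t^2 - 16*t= a*(6 - 4*t) + 16*t^2 - 24*t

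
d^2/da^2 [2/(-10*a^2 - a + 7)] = 4*(100*a^2 + 10*a - (20*a + 1)^2 - 70)/(10*a^2 + a - 7)^3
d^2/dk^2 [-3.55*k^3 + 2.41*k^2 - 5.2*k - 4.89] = 4.82 - 21.3*k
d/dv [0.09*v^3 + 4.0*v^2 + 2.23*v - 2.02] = 0.27*v^2 + 8.0*v + 2.23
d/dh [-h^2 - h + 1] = -2*h - 1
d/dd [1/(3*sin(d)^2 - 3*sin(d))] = (-2/tan(d) + cos(d)/sin(d)^2)/(3*(sin(d) - 1)^2)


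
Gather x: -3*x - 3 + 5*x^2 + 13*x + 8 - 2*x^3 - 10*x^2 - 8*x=-2*x^3 - 5*x^2 + 2*x + 5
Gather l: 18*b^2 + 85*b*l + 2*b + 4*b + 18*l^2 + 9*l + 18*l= 18*b^2 + 6*b + 18*l^2 + l*(85*b + 27)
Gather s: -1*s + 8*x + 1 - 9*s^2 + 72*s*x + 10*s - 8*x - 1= -9*s^2 + s*(72*x + 9)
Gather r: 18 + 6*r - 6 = 6*r + 12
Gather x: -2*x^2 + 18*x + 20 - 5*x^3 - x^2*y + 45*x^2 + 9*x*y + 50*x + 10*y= -5*x^3 + x^2*(43 - y) + x*(9*y + 68) + 10*y + 20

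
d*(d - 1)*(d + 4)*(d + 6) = d^4 + 9*d^3 + 14*d^2 - 24*d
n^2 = n^2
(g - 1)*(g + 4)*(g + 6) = g^3 + 9*g^2 + 14*g - 24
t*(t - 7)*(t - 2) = t^3 - 9*t^2 + 14*t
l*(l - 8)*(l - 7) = l^3 - 15*l^2 + 56*l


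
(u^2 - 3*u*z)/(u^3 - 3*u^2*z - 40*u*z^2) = (-u + 3*z)/(-u^2 + 3*u*z + 40*z^2)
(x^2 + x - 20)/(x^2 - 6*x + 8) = (x + 5)/(x - 2)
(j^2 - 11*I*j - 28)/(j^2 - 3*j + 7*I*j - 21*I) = (j^2 - 11*I*j - 28)/(j^2 + j*(-3 + 7*I) - 21*I)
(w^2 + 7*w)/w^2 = (w + 7)/w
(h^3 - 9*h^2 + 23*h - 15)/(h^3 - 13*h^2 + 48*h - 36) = (h^2 - 8*h + 15)/(h^2 - 12*h + 36)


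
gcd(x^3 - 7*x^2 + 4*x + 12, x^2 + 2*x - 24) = 1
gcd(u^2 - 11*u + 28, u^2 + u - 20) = u - 4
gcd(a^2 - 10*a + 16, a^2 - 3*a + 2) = a - 2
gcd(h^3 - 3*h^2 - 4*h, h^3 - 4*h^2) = h^2 - 4*h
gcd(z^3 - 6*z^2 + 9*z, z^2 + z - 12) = z - 3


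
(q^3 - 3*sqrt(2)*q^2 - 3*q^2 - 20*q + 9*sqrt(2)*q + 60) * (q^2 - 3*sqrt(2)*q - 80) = q^5 - 6*sqrt(2)*q^4 - 3*q^4 - 82*q^3 + 18*sqrt(2)*q^3 + 246*q^2 + 300*sqrt(2)*q^2 - 900*sqrt(2)*q + 1600*q - 4800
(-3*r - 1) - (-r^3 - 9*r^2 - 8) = r^3 + 9*r^2 - 3*r + 7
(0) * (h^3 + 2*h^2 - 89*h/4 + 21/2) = 0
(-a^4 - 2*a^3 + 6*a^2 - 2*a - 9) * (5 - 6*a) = 6*a^5 + 7*a^4 - 46*a^3 + 42*a^2 + 44*a - 45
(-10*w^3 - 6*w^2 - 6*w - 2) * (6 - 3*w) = 30*w^4 - 42*w^3 - 18*w^2 - 30*w - 12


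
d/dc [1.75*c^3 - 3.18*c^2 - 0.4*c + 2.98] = 5.25*c^2 - 6.36*c - 0.4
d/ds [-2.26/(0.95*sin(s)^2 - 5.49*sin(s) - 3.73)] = (4.294*sin(s) - 12.4074)*cos(s)/(-0.95*sin(s)^2 + 5.49*sin(s) + 3.73)^2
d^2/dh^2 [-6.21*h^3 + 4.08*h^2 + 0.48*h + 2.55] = 8.16 - 37.26*h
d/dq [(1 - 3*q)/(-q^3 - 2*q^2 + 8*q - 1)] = (-6*q^3 - 3*q^2 + 4*q - 5)/(q^6 + 4*q^5 - 12*q^4 - 30*q^3 + 68*q^2 - 16*q + 1)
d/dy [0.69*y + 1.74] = 0.690000000000000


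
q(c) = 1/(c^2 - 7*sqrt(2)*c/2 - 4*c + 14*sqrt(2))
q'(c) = (-2*c + 4 + 7*sqrt(2)/2)/(c^2 - 7*sqrt(2)*c/2 - 4*c + 14*sqrt(2))^2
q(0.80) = 0.08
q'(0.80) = 0.04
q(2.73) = 0.35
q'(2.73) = 0.44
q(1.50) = 0.12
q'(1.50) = 0.08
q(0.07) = 0.05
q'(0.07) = 0.02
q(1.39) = 0.11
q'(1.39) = 0.07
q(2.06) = 0.18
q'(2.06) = 0.15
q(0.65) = 0.07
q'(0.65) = 0.04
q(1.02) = 0.09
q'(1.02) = 0.05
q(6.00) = 0.48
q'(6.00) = -0.69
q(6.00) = 0.48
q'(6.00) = -0.69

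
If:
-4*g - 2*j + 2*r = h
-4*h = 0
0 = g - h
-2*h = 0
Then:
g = 0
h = 0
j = r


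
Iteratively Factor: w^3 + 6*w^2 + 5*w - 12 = (w - 1)*(w^2 + 7*w + 12) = (w - 1)*(w + 3)*(w + 4)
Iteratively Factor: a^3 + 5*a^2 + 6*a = (a + 3)*(a^2 + 2*a) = a*(a + 3)*(a + 2)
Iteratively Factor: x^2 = (x)*(x)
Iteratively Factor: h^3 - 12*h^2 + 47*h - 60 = (h - 5)*(h^2 - 7*h + 12) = (h - 5)*(h - 3)*(h - 4)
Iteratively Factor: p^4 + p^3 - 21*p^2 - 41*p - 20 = (p + 1)*(p^3 - 21*p - 20) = (p + 1)^2*(p^2 - p - 20) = (p + 1)^2*(p + 4)*(p - 5)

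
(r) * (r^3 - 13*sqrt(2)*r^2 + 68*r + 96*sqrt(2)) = r^4 - 13*sqrt(2)*r^3 + 68*r^2 + 96*sqrt(2)*r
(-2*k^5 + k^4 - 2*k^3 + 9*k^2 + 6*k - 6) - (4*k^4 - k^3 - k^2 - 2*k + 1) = -2*k^5 - 3*k^4 - k^3 + 10*k^2 + 8*k - 7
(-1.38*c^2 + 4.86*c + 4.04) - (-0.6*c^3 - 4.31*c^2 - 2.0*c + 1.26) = 0.6*c^3 + 2.93*c^2 + 6.86*c + 2.78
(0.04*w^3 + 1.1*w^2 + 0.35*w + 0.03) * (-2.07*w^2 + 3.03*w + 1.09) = -0.0828*w^5 - 2.1558*w^4 + 2.6521*w^3 + 2.1974*w^2 + 0.4724*w + 0.0327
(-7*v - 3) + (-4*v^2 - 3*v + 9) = -4*v^2 - 10*v + 6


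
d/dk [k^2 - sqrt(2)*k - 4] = 2*k - sqrt(2)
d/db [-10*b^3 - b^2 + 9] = 2*b*(-15*b - 1)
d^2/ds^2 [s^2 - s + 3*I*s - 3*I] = 2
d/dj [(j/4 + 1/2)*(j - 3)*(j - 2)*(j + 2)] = j^3 - 3*j^2/4 - 5*j + 1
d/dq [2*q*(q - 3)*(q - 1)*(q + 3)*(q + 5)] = 10*q^4 + 32*q^3 - 84*q^2 - 144*q + 90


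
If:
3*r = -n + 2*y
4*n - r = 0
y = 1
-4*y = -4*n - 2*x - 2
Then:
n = 2/13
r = 8/13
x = 9/13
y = 1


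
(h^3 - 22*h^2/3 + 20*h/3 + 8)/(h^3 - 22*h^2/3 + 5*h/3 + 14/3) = (h^2 - 8*h + 12)/(h^2 - 8*h + 7)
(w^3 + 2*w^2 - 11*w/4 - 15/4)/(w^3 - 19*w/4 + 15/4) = (w + 1)/(w - 1)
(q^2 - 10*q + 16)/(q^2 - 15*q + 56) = (q - 2)/(q - 7)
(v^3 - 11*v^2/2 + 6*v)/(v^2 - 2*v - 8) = v*(2*v - 3)/(2*(v + 2))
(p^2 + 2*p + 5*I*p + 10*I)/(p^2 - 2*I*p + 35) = (p + 2)/(p - 7*I)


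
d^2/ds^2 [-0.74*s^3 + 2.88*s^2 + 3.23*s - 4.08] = 5.76 - 4.44*s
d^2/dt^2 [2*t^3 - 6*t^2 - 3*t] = 12*t - 12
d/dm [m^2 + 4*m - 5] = 2*m + 4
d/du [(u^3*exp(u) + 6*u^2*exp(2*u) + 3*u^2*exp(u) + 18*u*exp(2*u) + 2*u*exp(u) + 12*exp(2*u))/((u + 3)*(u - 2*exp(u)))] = ((u + 3)*(u - 2*exp(u))*(u^3 + 12*u^2*exp(u) + 6*u^2 + 48*u*exp(u) + 8*u + 42*exp(u) + 2) + (u + 3)*(2*exp(u) - 1)*(u^3 + 6*u^2*exp(u) + 3*u^2 + 18*u*exp(u) + 2*u + 12*exp(u)) - (u - 2*exp(u))*(u^3 + 6*u^2*exp(u) + 3*u^2 + 18*u*exp(u) + 2*u + 12*exp(u)))*exp(u)/((u + 3)^2*(u - 2*exp(u))^2)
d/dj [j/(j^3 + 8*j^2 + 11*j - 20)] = (j^3 + 8*j^2 - j*(3*j^2 + 16*j + 11) + 11*j - 20)/(j^3 + 8*j^2 + 11*j - 20)^2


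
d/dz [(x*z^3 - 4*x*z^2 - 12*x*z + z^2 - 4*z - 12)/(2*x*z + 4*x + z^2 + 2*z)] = (4*x^2*z - 12*x^2 + x*z^2 + 2*x + 6)/(4*x^2 + 4*x*z + z^2)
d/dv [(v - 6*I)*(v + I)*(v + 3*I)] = 3*v^2 - 4*I*v + 21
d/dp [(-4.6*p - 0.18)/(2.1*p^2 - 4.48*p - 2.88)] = (9.66*p^2 + 0.756*p + 12.4416)/(4.41*p^4 - 18.816*p^3 + 7.9744*p^2 + 25.8048*p + 8.2944)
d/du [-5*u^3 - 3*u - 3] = -15*u^2 - 3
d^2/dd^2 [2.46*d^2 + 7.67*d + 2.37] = 4.92000000000000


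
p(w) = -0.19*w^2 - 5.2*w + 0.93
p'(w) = -0.38*w - 5.2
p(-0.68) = 4.38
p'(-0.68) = -4.94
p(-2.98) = 14.74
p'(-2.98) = -4.07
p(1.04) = -4.68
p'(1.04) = -5.60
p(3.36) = -18.69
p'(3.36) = -6.48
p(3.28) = -18.17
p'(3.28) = -6.45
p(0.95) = -4.18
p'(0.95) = -5.56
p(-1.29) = 7.32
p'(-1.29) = -4.71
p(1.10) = -5.02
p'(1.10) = -5.62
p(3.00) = -16.38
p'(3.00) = -6.34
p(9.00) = -61.26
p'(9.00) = -8.62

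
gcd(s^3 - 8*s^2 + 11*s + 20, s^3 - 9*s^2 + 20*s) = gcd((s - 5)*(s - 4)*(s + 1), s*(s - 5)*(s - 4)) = s^2 - 9*s + 20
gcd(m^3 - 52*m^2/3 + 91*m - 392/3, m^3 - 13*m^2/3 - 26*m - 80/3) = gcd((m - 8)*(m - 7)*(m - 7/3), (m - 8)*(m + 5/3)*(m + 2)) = m - 8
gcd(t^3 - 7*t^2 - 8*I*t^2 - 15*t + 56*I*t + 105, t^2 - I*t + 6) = t - 3*I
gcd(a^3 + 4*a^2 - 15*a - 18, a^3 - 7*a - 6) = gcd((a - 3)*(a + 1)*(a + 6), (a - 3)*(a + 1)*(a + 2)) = a^2 - 2*a - 3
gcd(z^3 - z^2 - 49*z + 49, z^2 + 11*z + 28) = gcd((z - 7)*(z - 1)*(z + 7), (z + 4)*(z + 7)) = z + 7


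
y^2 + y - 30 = (y - 5)*(y + 6)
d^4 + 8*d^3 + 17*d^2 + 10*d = d*(d + 1)*(d + 2)*(d + 5)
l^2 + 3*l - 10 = (l - 2)*(l + 5)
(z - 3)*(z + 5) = z^2 + 2*z - 15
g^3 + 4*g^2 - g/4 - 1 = (g - 1/2)*(g + 1/2)*(g + 4)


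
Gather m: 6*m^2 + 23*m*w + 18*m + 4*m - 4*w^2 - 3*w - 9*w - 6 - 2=6*m^2 + m*(23*w + 22) - 4*w^2 - 12*w - 8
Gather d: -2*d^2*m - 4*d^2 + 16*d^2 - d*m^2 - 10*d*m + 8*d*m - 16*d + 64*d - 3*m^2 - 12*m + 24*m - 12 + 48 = d^2*(12 - 2*m) + d*(-m^2 - 2*m + 48) - 3*m^2 + 12*m + 36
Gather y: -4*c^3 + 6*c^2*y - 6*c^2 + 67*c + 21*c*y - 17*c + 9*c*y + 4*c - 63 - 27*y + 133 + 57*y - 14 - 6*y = -4*c^3 - 6*c^2 + 54*c + y*(6*c^2 + 30*c + 24) + 56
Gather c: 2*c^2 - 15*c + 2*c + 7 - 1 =2*c^2 - 13*c + 6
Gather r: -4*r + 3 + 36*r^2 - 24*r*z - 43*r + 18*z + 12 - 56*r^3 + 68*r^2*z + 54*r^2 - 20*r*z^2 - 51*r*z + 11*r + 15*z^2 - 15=-56*r^3 + r^2*(68*z + 90) + r*(-20*z^2 - 75*z - 36) + 15*z^2 + 18*z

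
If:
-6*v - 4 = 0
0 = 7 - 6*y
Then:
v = -2/3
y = 7/6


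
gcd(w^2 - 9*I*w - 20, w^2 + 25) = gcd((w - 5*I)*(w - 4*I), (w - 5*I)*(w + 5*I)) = w - 5*I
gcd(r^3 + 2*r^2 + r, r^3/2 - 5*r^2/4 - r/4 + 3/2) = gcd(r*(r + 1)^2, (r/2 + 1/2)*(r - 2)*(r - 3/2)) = r + 1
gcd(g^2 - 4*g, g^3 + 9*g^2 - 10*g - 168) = g - 4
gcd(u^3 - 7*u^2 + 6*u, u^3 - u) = u^2 - u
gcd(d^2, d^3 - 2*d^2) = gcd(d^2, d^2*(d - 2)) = d^2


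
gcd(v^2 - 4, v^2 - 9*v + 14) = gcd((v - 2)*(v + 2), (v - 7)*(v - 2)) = v - 2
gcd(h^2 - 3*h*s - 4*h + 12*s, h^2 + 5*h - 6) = 1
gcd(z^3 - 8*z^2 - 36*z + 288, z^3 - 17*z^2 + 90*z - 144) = z^2 - 14*z + 48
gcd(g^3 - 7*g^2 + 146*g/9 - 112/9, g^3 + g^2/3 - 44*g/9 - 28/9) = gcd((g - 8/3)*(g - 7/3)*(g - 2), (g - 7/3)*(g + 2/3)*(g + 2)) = g - 7/3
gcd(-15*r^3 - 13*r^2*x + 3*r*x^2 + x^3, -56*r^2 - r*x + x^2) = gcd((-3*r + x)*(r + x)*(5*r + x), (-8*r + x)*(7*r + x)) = 1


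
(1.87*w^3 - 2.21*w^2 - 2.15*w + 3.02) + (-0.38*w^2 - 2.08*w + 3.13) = 1.87*w^3 - 2.59*w^2 - 4.23*w + 6.15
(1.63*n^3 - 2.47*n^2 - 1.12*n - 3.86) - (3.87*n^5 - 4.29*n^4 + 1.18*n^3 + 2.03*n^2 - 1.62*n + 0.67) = -3.87*n^5 + 4.29*n^4 + 0.45*n^3 - 4.5*n^2 + 0.5*n - 4.53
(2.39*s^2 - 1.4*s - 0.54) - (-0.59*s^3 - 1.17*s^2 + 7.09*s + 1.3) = 0.59*s^3 + 3.56*s^2 - 8.49*s - 1.84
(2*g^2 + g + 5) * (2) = 4*g^2 + 2*g + 10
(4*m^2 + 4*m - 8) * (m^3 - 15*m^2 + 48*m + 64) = 4*m^5 - 56*m^4 + 124*m^3 + 568*m^2 - 128*m - 512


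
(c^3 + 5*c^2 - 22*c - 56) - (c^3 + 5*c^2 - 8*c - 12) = -14*c - 44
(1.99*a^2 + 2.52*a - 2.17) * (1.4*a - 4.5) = 2.786*a^3 - 5.427*a^2 - 14.378*a + 9.765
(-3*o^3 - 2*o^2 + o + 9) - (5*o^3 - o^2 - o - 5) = -8*o^3 - o^2 + 2*o + 14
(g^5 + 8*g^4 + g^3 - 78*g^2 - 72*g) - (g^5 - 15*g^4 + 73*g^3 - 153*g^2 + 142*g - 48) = 23*g^4 - 72*g^3 + 75*g^2 - 214*g + 48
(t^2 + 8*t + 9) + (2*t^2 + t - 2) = 3*t^2 + 9*t + 7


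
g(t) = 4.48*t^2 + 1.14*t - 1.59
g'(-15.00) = -133.26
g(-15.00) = 989.31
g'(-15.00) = -133.26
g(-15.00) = 989.31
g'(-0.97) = -7.55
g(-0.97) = 1.52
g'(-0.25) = -1.10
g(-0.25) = -1.60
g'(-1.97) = -16.51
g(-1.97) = 13.55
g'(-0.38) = -2.26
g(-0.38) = -1.38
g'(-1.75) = -14.54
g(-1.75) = 10.14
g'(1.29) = 12.70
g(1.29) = 7.34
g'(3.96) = 36.62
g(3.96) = 73.18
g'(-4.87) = -42.50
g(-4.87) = 99.11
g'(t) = 8.96*t + 1.14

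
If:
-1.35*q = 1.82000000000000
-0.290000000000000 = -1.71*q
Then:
No Solution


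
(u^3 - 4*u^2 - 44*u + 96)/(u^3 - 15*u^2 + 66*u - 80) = (u + 6)/(u - 5)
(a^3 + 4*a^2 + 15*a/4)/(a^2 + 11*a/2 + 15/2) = a*(2*a + 3)/(2*(a + 3))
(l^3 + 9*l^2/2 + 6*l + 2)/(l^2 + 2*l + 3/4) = 2*(l^2 + 4*l + 4)/(2*l + 3)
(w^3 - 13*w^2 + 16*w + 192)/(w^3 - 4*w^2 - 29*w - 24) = (w - 8)/(w + 1)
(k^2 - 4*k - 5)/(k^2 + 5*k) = (k^2 - 4*k - 5)/(k*(k + 5))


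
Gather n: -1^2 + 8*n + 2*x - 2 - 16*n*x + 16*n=n*(24 - 16*x) + 2*x - 3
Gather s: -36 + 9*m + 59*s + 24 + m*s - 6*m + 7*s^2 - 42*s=3*m + 7*s^2 + s*(m + 17) - 12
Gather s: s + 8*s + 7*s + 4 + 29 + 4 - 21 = 16*s + 16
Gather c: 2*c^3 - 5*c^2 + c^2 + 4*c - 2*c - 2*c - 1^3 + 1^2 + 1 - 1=2*c^3 - 4*c^2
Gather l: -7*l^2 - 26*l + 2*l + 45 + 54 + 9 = -7*l^2 - 24*l + 108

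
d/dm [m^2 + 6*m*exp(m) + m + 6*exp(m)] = 6*m*exp(m) + 2*m + 12*exp(m) + 1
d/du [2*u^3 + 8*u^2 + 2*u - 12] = 6*u^2 + 16*u + 2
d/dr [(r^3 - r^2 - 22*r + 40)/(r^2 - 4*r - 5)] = (r^4 - 8*r^3 + 11*r^2 - 70*r + 270)/(r^4 - 8*r^3 + 6*r^2 + 40*r + 25)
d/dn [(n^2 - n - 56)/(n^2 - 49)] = 1/(n^2 - 14*n + 49)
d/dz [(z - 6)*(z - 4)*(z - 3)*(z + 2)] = 4*z^3 - 33*z^2 + 56*z + 36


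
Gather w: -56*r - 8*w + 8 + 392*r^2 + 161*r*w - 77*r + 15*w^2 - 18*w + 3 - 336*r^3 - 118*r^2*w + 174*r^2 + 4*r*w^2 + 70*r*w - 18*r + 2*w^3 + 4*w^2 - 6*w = -336*r^3 + 566*r^2 - 151*r + 2*w^3 + w^2*(4*r + 19) + w*(-118*r^2 + 231*r - 32) + 11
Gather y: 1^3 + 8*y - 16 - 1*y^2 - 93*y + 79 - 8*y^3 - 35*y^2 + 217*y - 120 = -8*y^3 - 36*y^2 + 132*y - 56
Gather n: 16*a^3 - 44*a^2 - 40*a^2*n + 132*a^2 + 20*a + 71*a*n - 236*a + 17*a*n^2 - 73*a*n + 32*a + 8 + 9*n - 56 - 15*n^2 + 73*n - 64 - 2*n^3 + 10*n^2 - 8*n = 16*a^3 + 88*a^2 - 184*a - 2*n^3 + n^2*(17*a - 5) + n*(-40*a^2 - 2*a + 74) - 112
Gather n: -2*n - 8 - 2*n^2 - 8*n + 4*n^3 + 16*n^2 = 4*n^3 + 14*n^2 - 10*n - 8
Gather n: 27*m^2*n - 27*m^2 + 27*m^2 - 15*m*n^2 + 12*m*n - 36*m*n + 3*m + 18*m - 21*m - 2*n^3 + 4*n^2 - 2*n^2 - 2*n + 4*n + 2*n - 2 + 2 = -2*n^3 + n^2*(2 - 15*m) + n*(27*m^2 - 24*m + 4)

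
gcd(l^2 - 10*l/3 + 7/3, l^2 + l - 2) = l - 1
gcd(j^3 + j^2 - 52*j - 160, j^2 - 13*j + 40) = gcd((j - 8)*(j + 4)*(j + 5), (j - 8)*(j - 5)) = j - 8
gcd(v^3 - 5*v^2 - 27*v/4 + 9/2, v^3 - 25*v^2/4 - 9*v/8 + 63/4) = v^2 - 9*v/2 - 9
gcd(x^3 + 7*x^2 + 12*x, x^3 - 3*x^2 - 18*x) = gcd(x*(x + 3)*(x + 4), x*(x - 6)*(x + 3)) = x^2 + 3*x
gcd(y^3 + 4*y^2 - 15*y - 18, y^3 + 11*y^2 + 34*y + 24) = y^2 + 7*y + 6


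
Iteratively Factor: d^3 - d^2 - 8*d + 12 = (d - 2)*(d^2 + d - 6) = (d - 2)^2*(d + 3)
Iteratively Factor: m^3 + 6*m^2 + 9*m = (m)*(m^2 + 6*m + 9) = m*(m + 3)*(m + 3)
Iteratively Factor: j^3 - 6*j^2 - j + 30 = (j + 2)*(j^2 - 8*j + 15) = (j - 3)*(j + 2)*(j - 5)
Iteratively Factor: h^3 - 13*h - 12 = (h - 4)*(h^2 + 4*h + 3) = (h - 4)*(h + 1)*(h + 3)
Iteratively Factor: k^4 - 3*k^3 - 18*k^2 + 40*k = (k)*(k^3 - 3*k^2 - 18*k + 40) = k*(k - 2)*(k^2 - k - 20) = k*(k - 5)*(k - 2)*(k + 4)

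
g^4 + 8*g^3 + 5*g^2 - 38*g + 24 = (g - 1)^2*(g + 4)*(g + 6)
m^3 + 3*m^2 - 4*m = m*(m - 1)*(m + 4)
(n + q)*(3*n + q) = 3*n^2 + 4*n*q + q^2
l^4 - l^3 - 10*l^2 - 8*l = l*(l - 4)*(l + 1)*(l + 2)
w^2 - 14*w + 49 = (w - 7)^2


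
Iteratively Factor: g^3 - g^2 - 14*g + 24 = (g - 3)*(g^2 + 2*g - 8) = (g - 3)*(g - 2)*(g + 4)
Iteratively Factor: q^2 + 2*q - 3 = (q - 1)*(q + 3)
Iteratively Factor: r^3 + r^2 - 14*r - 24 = (r - 4)*(r^2 + 5*r + 6) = (r - 4)*(r + 2)*(r + 3)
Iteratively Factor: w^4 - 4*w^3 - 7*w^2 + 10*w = (w)*(w^3 - 4*w^2 - 7*w + 10) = w*(w + 2)*(w^2 - 6*w + 5) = w*(w - 1)*(w + 2)*(w - 5)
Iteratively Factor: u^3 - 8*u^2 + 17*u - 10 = (u - 1)*(u^2 - 7*u + 10) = (u - 5)*(u - 1)*(u - 2)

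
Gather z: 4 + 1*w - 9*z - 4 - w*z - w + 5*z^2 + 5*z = 5*z^2 + z*(-w - 4)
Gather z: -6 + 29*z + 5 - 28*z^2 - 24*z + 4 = -28*z^2 + 5*z + 3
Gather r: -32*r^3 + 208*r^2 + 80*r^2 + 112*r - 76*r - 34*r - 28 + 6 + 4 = -32*r^3 + 288*r^2 + 2*r - 18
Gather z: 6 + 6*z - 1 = 6*z + 5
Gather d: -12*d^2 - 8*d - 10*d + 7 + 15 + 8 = -12*d^2 - 18*d + 30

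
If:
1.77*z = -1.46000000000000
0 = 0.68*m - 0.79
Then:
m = 1.16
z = -0.82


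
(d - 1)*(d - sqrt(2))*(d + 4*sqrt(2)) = d^3 - d^2 + 3*sqrt(2)*d^2 - 8*d - 3*sqrt(2)*d + 8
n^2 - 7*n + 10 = (n - 5)*(n - 2)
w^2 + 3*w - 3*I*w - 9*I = (w + 3)*(w - 3*I)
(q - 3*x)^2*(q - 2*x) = q^3 - 8*q^2*x + 21*q*x^2 - 18*x^3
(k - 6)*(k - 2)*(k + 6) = k^3 - 2*k^2 - 36*k + 72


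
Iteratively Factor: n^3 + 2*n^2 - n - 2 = (n + 1)*(n^2 + n - 2) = (n - 1)*(n + 1)*(n + 2)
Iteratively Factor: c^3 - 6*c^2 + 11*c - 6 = (c - 1)*(c^2 - 5*c + 6) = (c - 3)*(c - 1)*(c - 2)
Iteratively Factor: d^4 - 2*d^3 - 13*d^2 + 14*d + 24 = (d - 2)*(d^3 - 13*d - 12) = (d - 2)*(d + 1)*(d^2 - d - 12) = (d - 2)*(d + 1)*(d + 3)*(d - 4)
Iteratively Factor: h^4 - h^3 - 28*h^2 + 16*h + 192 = (h + 4)*(h^3 - 5*h^2 - 8*h + 48) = (h + 3)*(h + 4)*(h^2 - 8*h + 16) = (h - 4)*(h + 3)*(h + 4)*(h - 4)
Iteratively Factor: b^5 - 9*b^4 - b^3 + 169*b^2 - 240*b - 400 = (b - 5)*(b^4 - 4*b^3 - 21*b^2 + 64*b + 80) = (b - 5)^2*(b^3 + b^2 - 16*b - 16) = (b - 5)^2*(b - 4)*(b^2 + 5*b + 4) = (b - 5)^2*(b - 4)*(b + 1)*(b + 4)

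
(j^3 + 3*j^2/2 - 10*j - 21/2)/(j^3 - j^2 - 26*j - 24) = (2*j^2 + j - 21)/(2*(j^2 - 2*j - 24))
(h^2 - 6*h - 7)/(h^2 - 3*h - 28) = (h + 1)/(h + 4)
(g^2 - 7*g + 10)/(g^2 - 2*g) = (g - 5)/g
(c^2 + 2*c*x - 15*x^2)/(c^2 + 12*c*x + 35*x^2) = (c - 3*x)/(c + 7*x)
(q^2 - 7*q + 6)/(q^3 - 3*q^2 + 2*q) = (q - 6)/(q*(q - 2))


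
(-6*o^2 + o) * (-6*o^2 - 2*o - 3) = 36*o^4 + 6*o^3 + 16*o^2 - 3*o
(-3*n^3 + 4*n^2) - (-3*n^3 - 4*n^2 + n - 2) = 8*n^2 - n + 2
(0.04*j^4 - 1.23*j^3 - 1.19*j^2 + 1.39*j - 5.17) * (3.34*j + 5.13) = 0.1336*j^5 - 3.903*j^4 - 10.2845*j^3 - 1.4621*j^2 - 10.1371*j - 26.5221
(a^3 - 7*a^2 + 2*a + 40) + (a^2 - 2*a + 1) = a^3 - 6*a^2 + 41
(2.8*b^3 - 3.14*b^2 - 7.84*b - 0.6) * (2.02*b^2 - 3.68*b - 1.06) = 5.656*b^5 - 16.6468*b^4 - 7.2496*b^3 + 30.9676*b^2 + 10.5184*b + 0.636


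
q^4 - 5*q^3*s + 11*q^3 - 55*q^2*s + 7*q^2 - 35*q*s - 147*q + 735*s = (q - 3)*(q + 7)^2*(q - 5*s)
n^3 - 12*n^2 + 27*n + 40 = (n - 8)*(n - 5)*(n + 1)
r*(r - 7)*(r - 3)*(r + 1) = r^4 - 9*r^3 + 11*r^2 + 21*r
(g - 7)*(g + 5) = g^2 - 2*g - 35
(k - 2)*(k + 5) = k^2 + 3*k - 10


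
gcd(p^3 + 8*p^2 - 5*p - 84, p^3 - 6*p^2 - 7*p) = 1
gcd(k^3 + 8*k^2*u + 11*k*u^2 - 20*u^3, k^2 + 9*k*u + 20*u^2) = k^2 + 9*k*u + 20*u^2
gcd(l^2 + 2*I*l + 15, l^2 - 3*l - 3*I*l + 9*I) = l - 3*I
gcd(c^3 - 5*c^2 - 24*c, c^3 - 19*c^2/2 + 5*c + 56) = c - 8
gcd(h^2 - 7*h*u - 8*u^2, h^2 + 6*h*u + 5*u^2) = h + u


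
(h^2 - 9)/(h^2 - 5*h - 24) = (h - 3)/(h - 8)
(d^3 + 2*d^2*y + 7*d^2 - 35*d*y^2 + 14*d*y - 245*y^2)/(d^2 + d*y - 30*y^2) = (d^2 + 7*d*y + 7*d + 49*y)/(d + 6*y)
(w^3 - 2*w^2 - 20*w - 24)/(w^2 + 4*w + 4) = w - 6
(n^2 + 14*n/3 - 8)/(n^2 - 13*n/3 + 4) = (n + 6)/(n - 3)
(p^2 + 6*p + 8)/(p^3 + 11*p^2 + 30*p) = (p^2 + 6*p + 8)/(p*(p^2 + 11*p + 30))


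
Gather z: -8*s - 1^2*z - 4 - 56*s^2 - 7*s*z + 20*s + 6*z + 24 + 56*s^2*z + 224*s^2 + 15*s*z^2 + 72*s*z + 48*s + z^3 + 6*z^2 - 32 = 168*s^2 + 60*s + z^3 + z^2*(15*s + 6) + z*(56*s^2 + 65*s + 5) - 12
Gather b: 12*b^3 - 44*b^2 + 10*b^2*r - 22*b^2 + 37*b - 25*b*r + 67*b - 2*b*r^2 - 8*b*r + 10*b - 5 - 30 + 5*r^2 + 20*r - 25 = 12*b^3 + b^2*(10*r - 66) + b*(-2*r^2 - 33*r + 114) + 5*r^2 + 20*r - 60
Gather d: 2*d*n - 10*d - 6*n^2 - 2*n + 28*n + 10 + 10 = d*(2*n - 10) - 6*n^2 + 26*n + 20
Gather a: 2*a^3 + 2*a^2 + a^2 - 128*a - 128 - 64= 2*a^3 + 3*a^2 - 128*a - 192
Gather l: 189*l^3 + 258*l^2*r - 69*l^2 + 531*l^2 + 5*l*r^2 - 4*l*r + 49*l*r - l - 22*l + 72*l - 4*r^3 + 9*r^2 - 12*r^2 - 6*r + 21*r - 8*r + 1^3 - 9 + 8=189*l^3 + l^2*(258*r + 462) + l*(5*r^2 + 45*r + 49) - 4*r^3 - 3*r^2 + 7*r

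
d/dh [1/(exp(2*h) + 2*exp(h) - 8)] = -2*(exp(h) + 1)*exp(h)/(exp(2*h) + 2*exp(h) - 8)^2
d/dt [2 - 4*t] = -4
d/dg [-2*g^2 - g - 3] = -4*g - 1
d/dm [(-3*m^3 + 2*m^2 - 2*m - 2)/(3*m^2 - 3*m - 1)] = (-9*m^4 + 18*m^3 + 9*m^2 + 8*m - 4)/(9*m^4 - 18*m^3 + 3*m^2 + 6*m + 1)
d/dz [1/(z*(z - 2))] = 2*(1 - z)/(z^2*(z^2 - 4*z + 4))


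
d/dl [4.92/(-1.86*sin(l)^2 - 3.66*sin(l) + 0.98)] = (18.3024*sin(l) + 18.0072)*cos(l)/(1.86*sin(l)^2 + 3.66*sin(l) - 0.98)^2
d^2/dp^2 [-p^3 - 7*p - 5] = -6*p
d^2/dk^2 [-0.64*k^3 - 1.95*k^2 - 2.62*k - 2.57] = -3.84*k - 3.9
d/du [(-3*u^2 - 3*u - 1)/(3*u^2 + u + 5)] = 2*(3*u^2 - 12*u - 7)/(9*u^4 + 6*u^3 + 31*u^2 + 10*u + 25)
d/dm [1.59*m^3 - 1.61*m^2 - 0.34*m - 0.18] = 4.77*m^2 - 3.22*m - 0.34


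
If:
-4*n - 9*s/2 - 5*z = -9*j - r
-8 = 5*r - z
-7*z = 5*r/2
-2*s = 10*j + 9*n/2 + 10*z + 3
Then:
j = 7*s/46 - 2192/12075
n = -18*s/23 - 1166/805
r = -112/75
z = 8/15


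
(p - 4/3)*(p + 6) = p^2 + 14*p/3 - 8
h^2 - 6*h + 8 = (h - 4)*(h - 2)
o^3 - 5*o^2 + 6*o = o*(o - 3)*(o - 2)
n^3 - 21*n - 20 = (n - 5)*(n + 1)*(n + 4)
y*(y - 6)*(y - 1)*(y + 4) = y^4 - 3*y^3 - 22*y^2 + 24*y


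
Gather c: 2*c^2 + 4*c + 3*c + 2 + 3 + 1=2*c^2 + 7*c + 6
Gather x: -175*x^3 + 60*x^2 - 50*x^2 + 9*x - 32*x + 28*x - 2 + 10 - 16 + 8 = -175*x^3 + 10*x^2 + 5*x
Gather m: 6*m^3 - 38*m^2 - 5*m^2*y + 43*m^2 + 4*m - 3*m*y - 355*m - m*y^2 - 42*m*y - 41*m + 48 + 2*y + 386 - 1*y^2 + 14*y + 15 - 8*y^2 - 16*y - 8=6*m^3 + m^2*(5 - 5*y) + m*(-y^2 - 45*y - 392) - 9*y^2 + 441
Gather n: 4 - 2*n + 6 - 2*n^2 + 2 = -2*n^2 - 2*n + 12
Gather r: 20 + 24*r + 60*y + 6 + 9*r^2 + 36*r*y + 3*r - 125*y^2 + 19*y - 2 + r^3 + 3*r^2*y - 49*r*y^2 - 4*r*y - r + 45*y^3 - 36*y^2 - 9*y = r^3 + r^2*(3*y + 9) + r*(-49*y^2 + 32*y + 26) + 45*y^3 - 161*y^2 + 70*y + 24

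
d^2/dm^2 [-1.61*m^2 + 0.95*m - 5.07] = -3.22000000000000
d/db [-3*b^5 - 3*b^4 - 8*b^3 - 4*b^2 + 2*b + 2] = -15*b^4 - 12*b^3 - 24*b^2 - 8*b + 2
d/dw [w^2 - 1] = 2*w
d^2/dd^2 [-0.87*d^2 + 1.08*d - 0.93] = -1.74000000000000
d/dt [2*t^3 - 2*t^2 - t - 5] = 6*t^2 - 4*t - 1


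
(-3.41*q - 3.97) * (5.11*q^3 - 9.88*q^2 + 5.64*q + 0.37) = -17.4251*q^4 + 13.4041*q^3 + 19.9912*q^2 - 23.6525*q - 1.4689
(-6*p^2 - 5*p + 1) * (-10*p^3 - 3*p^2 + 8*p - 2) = 60*p^5 + 68*p^4 - 43*p^3 - 31*p^2 + 18*p - 2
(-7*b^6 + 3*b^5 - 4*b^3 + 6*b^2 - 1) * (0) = 0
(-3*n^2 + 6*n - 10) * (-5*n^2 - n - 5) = 15*n^4 - 27*n^3 + 59*n^2 - 20*n + 50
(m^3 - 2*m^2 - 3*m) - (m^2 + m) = m^3 - 3*m^2 - 4*m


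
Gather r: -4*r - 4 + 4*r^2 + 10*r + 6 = 4*r^2 + 6*r + 2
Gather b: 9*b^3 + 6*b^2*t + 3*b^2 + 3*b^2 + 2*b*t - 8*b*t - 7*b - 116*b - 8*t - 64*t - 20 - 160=9*b^3 + b^2*(6*t + 6) + b*(-6*t - 123) - 72*t - 180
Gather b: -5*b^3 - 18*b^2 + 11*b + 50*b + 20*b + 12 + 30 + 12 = -5*b^3 - 18*b^2 + 81*b + 54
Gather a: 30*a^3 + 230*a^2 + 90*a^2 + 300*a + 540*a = 30*a^3 + 320*a^2 + 840*a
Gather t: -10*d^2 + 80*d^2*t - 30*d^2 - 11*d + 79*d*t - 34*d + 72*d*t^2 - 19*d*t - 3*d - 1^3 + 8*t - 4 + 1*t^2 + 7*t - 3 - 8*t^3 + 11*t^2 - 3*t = -40*d^2 - 48*d - 8*t^3 + t^2*(72*d + 12) + t*(80*d^2 + 60*d + 12) - 8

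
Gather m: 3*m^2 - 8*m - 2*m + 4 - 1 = 3*m^2 - 10*m + 3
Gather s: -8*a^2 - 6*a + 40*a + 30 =-8*a^2 + 34*a + 30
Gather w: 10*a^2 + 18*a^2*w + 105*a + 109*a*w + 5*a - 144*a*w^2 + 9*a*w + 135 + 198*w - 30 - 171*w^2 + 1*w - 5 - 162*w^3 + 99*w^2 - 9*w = 10*a^2 + 110*a - 162*w^3 + w^2*(-144*a - 72) + w*(18*a^2 + 118*a + 190) + 100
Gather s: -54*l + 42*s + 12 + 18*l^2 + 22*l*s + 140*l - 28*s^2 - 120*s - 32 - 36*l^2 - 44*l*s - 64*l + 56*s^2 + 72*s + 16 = -18*l^2 + 22*l + 28*s^2 + s*(-22*l - 6) - 4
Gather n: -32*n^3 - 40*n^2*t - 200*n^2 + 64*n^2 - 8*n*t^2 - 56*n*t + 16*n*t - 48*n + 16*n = -32*n^3 + n^2*(-40*t - 136) + n*(-8*t^2 - 40*t - 32)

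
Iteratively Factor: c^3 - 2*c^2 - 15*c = (c)*(c^2 - 2*c - 15) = c*(c - 5)*(c + 3)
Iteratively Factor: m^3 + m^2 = (m + 1)*(m^2) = m*(m + 1)*(m)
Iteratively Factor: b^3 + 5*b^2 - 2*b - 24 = (b - 2)*(b^2 + 7*b + 12) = (b - 2)*(b + 3)*(b + 4)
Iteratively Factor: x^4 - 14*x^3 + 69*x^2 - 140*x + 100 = (x - 5)*(x^3 - 9*x^2 + 24*x - 20) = (x - 5)*(x - 2)*(x^2 - 7*x + 10) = (x - 5)^2*(x - 2)*(x - 2)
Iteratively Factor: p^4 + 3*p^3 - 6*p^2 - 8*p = (p + 4)*(p^3 - p^2 - 2*p) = (p + 1)*(p + 4)*(p^2 - 2*p) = p*(p + 1)*(p + 4)*(p - 2)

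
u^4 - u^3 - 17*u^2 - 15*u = u*(u - 5)*(u + 1)*(u + 3)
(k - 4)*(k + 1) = k^2 - 3*k - 4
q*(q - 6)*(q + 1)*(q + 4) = q^4 - q^3 - 26*q^2 - 24*q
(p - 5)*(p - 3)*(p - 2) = p^3 - 10*p^2 + 31*p - 30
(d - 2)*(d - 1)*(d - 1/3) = d^3 - 10*d^2/3 + 3*d - 2/3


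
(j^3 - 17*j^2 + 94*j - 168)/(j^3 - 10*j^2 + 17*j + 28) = (j - 6)/(j + 1)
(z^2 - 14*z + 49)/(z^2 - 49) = (z - 7)/(z + 7)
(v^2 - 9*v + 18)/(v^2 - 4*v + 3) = (v - 6)/(v - 1)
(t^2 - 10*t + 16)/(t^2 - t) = (t^2 - 10*t + 16)/(t*(t - 1))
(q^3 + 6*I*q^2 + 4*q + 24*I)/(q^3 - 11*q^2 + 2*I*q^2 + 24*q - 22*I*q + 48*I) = (q^2 + 4*I*q + 12)/(q^2 - 11*q + 24)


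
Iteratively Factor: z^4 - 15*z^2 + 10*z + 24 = (z + 1)*(z^3 - z^2 - 14*z + 24) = (z + 1)*(z + 4)*(z^2 - 5*z + 6) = (z - 2)*(z + 1)*(z + 4)*(z - 3)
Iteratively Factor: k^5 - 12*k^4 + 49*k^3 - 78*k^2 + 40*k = (k - 4)*(k^4 - 8*k^3 + 17*k^2 - 10*k) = (k - 4)*(k - 2)*(k^3 - 6*k^2 + 5*k) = (k - 5)*(k - 4)*(k - 2)*(k^2 - k) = k*(k - 5)*(k - 4)*(k - 2)*(k - 1)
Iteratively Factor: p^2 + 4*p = (p)*(p + 4)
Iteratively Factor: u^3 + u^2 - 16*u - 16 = (u - 4)*(u^2 + 5*u + 4) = (u - 4)*(u + 4)*(u + 1)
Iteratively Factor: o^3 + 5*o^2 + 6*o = (o + 3)*(o^2 + 2*o) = o*(o + 3)*(o + 2)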